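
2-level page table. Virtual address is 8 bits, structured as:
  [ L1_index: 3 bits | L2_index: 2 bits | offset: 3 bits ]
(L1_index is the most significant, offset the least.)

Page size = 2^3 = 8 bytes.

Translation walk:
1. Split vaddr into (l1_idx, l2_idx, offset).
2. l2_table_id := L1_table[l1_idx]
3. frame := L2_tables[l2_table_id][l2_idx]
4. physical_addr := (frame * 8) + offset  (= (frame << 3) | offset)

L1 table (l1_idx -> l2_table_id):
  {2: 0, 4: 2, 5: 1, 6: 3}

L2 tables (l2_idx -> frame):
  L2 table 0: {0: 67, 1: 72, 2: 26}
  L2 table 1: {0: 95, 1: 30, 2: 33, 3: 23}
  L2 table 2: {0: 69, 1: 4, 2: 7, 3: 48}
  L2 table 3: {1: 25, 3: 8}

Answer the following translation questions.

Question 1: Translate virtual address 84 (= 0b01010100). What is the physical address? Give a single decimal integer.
Answer: 212

Derivation:
vaddr = 84 = 0b01010100
Split: l1_idx=2, l2_idx=2, offset=4
L1[2] = 0
L2[0][2] = 26
paddr = 26 * 8 + 4 = 212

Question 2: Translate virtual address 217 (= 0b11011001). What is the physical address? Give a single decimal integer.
vaddr = 217 = 0b11011001
Split: l1_idx=6, l2_idx=3, offset=1
L1[6] = 3
L2[3][3] = 8
paddr = 8 * 8 + 1 = 65

Answer: 65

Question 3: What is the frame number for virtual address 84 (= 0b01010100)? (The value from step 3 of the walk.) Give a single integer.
vaddr = 84: l1_idx=2, l2_idx=2
L1[2] = 0; L2[0][2] = 26

Answer: 26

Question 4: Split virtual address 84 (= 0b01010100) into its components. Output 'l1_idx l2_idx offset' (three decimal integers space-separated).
Answer: 2 2 4

Derivation:
vaddr = 84 = 0b01010100
  top 3 bits -> l1_idx = 2
  next 2 bits -> l2_idx = 2
  bottom 3 bits -> offset = 4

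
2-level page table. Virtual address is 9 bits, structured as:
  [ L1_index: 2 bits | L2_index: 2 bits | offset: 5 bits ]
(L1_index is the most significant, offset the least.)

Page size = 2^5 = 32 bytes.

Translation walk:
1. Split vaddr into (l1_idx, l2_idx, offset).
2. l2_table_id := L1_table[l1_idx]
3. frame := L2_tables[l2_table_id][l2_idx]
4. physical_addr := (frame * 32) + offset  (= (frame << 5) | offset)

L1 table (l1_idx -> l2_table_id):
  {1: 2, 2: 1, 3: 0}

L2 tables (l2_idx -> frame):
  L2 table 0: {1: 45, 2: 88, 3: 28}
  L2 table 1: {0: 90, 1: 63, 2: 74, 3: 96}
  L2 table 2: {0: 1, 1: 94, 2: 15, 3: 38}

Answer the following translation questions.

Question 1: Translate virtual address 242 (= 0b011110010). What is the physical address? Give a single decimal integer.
Answer: 1234

Derivation:
vaddr = 242 = 0b011110010
Split: l1_idx=1, l2_idx=3, offset=18
L1[1] = 2
L2[2][3] = 38
paddr = 38 * 32 + 18 = 1234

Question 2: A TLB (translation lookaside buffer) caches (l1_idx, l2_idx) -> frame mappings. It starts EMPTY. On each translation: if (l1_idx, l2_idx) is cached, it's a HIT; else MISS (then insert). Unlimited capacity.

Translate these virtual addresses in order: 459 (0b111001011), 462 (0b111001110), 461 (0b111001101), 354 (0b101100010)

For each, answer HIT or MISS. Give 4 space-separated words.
vaddr=459: (3,2) not in TLB -> MISS, insert
vaddr=462: (3,2) in TLB -> HIT
vaddr=461: (3,2) in TLB -> HIT
vaddr=354: (2,3) not in TLB -> MISS, insert

Answer: MISS HIT HIT MISS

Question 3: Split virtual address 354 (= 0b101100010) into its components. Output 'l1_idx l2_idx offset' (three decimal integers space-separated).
vaddr = 354 = 0b101100010
  top 2 bits -> l1_idx = 2
  next 2 bits -> l2_idx = 3
  bottom 5 bits -> offset = 2

Answer: 2 3 2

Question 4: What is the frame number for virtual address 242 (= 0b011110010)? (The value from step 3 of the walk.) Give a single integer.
Answer: 38

Derivation:
vaddr = 242: l1_idx=1, l2_idx=3
L1[1] = 2; L2[2][3] = 38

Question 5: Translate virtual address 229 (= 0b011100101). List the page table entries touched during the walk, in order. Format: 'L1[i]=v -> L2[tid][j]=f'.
vaddr = 229 = 0b011100101
Split: l1_idx=1, l2_idx=3, offset=5

Answer: L1[1]=2 -> L2[2][3]=38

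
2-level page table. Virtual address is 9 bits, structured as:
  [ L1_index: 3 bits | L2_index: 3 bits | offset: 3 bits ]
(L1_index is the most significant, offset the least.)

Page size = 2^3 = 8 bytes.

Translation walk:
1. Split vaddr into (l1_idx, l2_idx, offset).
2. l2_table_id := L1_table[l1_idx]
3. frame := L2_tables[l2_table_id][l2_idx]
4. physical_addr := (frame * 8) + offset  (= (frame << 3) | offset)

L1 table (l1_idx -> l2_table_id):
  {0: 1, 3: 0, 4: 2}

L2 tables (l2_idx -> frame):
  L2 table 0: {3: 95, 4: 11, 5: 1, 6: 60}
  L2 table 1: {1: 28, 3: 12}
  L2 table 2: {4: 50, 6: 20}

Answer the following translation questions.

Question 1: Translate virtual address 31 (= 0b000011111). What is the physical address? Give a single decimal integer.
vaddr = 31 = 0b000011111
Split: l1_idx=0, l2_idx=3, offset=7
L1[0] = 1
L2[1][3] = 12
paddr = 12 * 8 + 7 = 103

Answer: 103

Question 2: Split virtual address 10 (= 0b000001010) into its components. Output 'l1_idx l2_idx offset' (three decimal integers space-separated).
vaddr = 10 = 0b000001010
  top 3 bits -> l1_idx = 0
  next 3 bits -> l2_idx = 1
  bottom 3 bits -> offset = 2

Answer: 0 1 2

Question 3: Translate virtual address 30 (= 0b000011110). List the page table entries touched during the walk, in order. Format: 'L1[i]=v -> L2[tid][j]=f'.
vaddr = 30 = 0b000011110
Split: l1_idx=0, l2_idx=3, offset=6

Answer: L1[0]=1 -> L2[1][3]=12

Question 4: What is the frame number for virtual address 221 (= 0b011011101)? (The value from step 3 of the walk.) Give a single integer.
Answer: 95

Derivation:
vaddr = 221: l1_idx=3, l2_idx=3
L1[3] = 0; L2[0][3] = 95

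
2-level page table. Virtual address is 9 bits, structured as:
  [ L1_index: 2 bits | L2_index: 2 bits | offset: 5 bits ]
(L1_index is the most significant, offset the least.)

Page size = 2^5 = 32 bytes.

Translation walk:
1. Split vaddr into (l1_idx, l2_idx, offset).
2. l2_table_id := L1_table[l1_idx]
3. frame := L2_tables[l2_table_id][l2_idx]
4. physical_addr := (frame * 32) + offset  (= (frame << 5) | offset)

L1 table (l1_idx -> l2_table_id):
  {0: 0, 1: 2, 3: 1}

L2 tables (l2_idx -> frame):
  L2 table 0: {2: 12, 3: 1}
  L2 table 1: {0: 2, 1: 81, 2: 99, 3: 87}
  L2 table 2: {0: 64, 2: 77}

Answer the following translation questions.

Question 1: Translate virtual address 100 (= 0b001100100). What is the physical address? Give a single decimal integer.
vaddr = 100 = 0b001100100
Split: l1_idx=0, l2_idx=3, offset=4
L1[0] = 0
L2[0][3] = 1
paddr = 1 * 32 + 4 = 36

Answer: 36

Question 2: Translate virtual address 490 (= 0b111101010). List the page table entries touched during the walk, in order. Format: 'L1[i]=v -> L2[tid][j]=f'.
Answer: L1[3]=1 -> L2[1][3]=87

Derivation:
vaddr = 490 = 0b111101010
Split: l1_idx=3, l2_idx=3, offset=10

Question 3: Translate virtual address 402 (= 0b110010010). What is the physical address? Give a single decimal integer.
vaddr = 402 = 0b110010010
Split: l1_idx=3, l2_idx=0, offset=18
L1[3] = 1
L2[1][0] = 2
paddr = 2 * 32 + 18 = 82

Answer: 82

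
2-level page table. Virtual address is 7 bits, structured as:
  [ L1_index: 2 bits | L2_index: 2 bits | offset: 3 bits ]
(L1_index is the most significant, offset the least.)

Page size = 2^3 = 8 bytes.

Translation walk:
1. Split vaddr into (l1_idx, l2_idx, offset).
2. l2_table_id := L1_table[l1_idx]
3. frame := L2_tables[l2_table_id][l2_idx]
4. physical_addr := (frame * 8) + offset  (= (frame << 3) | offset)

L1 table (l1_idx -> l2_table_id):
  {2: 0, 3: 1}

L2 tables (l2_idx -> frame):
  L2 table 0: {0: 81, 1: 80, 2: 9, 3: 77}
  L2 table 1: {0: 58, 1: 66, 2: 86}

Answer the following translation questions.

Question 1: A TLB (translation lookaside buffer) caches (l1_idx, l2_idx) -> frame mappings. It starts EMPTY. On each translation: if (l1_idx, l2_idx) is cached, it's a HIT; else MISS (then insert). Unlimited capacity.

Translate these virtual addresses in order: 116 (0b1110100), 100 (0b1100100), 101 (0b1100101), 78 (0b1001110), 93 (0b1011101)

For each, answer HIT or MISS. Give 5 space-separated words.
Answer: MISS MISS HIT MISS MISS

Derivation:
vaddr=116: (3,2) not in TLB -> MISS, insert
vaddr=100: (3,0) not in TLB -> MISS, insert
vaddr=101: (3,0) in TLB -> HIT
vaddr=78: (2,1) not in TLB -> MISS, insert
vaddr=93: (2,3) not in TLB -> MISS, insert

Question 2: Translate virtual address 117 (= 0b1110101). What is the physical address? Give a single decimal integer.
vaddr = 117 = 0b1110101
Split: l1_idx=3, l2_idx=2, offset=5
L1[3] = 1
L2[1][2] = 86
paddr = 86 * 8 + 5 = 693

Answer: 693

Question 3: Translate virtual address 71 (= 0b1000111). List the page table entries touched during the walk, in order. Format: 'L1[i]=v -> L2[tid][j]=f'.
vaddr = 71 = 0b1000111
Split: l1_idx=2, l2_idx=0, offset=7

Answer: L1[2]=0 -> L2[0][0]=81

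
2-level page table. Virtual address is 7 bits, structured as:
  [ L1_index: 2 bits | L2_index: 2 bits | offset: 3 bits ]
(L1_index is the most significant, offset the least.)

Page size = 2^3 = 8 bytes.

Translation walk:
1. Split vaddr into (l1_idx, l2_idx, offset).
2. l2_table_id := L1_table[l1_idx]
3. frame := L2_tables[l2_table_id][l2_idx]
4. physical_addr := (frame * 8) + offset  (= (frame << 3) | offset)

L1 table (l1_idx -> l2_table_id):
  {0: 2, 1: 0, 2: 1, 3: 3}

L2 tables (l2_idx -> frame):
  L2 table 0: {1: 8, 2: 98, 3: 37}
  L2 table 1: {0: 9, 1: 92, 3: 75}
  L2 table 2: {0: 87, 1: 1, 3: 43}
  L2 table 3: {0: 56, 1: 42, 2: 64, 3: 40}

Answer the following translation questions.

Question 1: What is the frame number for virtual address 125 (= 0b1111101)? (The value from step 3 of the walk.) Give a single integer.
vaddr = 125: l1_idx=3, l2_idx=3
L1[3] = 3; L2[3][3] = 40

Answer: 40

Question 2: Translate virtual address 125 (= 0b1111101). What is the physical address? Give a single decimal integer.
vaddr = 125 = 0b1111101
Split: l1_idx=3, l2_idx=3, offset=5
L1[3] = 3
L2[3][3] = 40
paddr = 40 * 8 + 5 = 325

Answer: 325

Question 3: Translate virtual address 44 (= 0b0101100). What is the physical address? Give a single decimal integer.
vaddr = 44 = 0b0101100
Split: l1_idx=1, l2_idx=1, offset=4
L1[1] = 0
L2[0][1] = 8
paddr = 8 * 8 + 4 = 68

Answer: 68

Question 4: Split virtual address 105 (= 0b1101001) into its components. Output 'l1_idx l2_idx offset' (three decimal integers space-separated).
vaddr = 105 = 0b1101001
  top 2 bits -> l1_idx = 3
  next 2 bits -> l2_idx = 1
  bottom 3 bits -> offset = 1

Answer: 3 1 1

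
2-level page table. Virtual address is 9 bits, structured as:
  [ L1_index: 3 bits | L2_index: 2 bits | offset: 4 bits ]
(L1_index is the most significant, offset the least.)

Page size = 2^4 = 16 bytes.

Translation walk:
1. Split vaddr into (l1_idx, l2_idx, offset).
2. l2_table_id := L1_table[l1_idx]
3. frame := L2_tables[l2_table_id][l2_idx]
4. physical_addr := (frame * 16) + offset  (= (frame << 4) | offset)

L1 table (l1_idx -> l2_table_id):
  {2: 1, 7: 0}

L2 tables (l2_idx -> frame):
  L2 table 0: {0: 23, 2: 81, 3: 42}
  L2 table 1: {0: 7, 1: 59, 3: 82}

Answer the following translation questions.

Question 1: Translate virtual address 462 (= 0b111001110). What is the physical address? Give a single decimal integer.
Answer: 382

Derivation:
vaddr = 462 = 0b111001110
Split: l1_idx=7, l2_idx=0, offset=14
L1[7] = 0
L2[0][0] = 23
paddr = 23 * 16 + 14 = 382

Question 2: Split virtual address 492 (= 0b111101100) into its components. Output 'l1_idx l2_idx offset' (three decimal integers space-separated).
Answer: 7 2 12

Derivation:
vaddr = 492 = 0b111101100
  top 3 bits -> l1_idx = 7
  next 2 bits -> l2_idx = 2
  bottom 4 bits -> offset = 12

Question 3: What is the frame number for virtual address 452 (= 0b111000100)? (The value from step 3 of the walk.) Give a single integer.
vaddr = 452: l1_idx=7, l2_idx=0
L1[7] = 0; L2[0][0] = 23

Answer: 23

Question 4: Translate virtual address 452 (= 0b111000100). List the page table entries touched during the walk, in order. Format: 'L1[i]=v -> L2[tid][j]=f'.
vaddr = 452 = 0b111000100
Split: l1_idx=7, l2_idx=0, offset=4

Answer: L1[7]=0 -> L2[0][0]=23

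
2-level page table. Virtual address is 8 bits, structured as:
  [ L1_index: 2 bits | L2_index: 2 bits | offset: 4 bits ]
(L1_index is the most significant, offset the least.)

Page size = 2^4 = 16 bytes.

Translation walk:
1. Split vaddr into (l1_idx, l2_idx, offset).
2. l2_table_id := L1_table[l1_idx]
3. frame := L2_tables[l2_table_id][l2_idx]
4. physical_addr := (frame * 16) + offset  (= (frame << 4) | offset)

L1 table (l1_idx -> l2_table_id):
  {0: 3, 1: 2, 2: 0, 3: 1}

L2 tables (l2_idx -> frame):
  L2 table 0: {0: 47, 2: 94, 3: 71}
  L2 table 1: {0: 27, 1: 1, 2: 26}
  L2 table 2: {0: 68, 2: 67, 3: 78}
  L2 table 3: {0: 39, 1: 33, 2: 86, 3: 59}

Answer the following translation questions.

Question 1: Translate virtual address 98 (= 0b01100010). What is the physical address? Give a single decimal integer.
Answer: 1074

Derivation:
vaddr = 98 = 0b01100010
Split: l1_idx=1, l2_idx=2, offset=2
L1[1] = 2
L2[2][2] = 67
paddr = 67 * 16 + 2 = 1074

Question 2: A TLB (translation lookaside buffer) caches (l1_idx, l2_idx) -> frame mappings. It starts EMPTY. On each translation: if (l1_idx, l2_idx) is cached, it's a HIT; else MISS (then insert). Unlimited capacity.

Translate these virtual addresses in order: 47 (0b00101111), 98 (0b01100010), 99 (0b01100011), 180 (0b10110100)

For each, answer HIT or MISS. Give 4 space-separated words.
vaddr=47: (0,2) not in TLB -> MISS, insert
vaddr=98: (1,2) not in TLB -> MISS, insert
vaddr=99: (1,2) in TLB -> HIT
vaddr=180: (2,3) not in TLB -> MISS, insert

Answer: MISS MISS HIT MISS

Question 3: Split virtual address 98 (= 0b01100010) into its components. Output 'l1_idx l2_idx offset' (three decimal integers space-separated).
Answer: 1 2 2

Derivation:
vaddr = 98 = 0b01100010
  top 2 bits -> l1_idx = 1
  next 2 bits -> l2_idx = 2
  bottom 4 bits -> offset = 2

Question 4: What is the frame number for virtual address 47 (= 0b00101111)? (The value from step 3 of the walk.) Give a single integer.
vaddr = 47: l1_idx=0, l2_idx=2
L1[0] = 3; L2[3][2] = 86

Answer: 86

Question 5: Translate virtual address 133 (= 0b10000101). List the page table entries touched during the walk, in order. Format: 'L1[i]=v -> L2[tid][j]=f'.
vaddr = 133 = 0b10000101
Split: l1_idx=2, l2_idx=0, offset=5

Answer: L1[2]=0 -> L2[0][0]=47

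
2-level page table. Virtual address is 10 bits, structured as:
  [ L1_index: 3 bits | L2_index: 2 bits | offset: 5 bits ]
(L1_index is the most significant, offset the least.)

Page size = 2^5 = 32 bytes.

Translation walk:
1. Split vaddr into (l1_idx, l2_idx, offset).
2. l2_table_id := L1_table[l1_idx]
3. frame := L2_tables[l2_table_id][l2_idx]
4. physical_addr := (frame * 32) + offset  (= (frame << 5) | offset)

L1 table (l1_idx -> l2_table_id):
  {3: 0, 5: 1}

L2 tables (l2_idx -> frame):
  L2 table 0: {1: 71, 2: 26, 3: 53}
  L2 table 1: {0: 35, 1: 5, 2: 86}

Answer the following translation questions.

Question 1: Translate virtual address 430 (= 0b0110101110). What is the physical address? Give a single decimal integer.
vaddr = 430 = 0b0110101110
Split: l1_idx=3, l2_idx=1, offset=14
L1[3] = 0
L2[0][1] = 71
paddr = 71 * 32 + 14 = 2286

Answer: 2286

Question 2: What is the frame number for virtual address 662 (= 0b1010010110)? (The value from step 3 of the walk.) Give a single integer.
vaddr = 662: l1_idx=5, l2_idx=0
L1[5] = 1; L2[1][0] = 35

Answer: 35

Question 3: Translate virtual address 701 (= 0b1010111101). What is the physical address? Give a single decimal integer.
Answer: 189

Derivation:
vaddr = 701 = 0b1010111101
Split: l1_idx=5, l2_idx=1, offset=29
L1[5] = 1
L2[1][1] = 5
paddr = 5 * 32 + 29 = 189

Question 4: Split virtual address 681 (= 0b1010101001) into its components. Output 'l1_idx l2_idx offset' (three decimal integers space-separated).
vaddr = 681 = 0b1010101001
  top 3 bits -> l1_idx = 5
  next 2 bits -> l2_idx = 1
  bottom 5 bits -> offset = 9

Answer: 5 1 9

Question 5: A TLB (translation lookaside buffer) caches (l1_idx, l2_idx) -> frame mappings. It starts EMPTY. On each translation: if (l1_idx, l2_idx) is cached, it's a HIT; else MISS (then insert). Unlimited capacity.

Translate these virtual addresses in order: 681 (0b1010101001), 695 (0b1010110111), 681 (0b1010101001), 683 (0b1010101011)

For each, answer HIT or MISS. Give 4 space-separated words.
vaddr=681: (5,1) not in TLB -> MISS, insert
vaddr=695: (5,1) in TLB -> HIT
vaddr=681: (5,1) in TLB -> HIT
vaddr=683: (5,1) in TLB -> HIT

Answer: MISS HIT HIT HIT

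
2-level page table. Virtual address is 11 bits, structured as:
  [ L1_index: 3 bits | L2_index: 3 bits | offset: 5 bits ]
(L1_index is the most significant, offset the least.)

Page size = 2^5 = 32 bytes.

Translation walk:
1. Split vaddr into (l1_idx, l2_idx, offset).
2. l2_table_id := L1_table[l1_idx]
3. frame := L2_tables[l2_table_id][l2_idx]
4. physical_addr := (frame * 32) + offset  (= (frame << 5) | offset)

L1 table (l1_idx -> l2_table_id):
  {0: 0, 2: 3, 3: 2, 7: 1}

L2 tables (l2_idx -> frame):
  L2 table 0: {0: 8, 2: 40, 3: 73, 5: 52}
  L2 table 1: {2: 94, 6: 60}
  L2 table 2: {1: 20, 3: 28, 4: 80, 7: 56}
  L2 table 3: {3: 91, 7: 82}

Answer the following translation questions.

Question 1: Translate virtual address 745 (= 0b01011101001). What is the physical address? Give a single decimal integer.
vaddr = 745 = 0b01011101001
Split: l1_idx=2, l2_idx=7, offset=9
L1[2] = 3
L2[3][7] = 82
paddr = 82 * 32 + 9 = 2633

Answer: 2633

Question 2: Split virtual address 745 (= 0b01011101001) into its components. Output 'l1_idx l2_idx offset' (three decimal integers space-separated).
Answer: 2 7 9

Derivation:
vaddr = 745 = 0b01011101001
  top 3 bits -> l1_idx = 2
  next 3 bits -> l2_idx = 7
  bottom 5 bits -> offset = 9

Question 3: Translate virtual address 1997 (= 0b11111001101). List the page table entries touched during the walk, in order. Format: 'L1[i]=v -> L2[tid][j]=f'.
vaddr = 1997 = 0b11111001101
Split: l1_idx=7, l2_idx=6, offset=13

Answer: L1[7]=1 -> L2[1][6]=60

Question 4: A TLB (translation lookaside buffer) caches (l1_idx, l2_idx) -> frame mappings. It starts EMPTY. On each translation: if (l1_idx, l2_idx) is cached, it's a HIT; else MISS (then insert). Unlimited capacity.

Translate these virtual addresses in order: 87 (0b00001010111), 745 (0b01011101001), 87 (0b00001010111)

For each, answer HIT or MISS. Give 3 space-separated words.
Answer: MISS MISS HIT

Derivation:
vaddr=87: (0,2) not in TLB -> MISS, insert
vaddr=745: (2,7) not in TLB -> MISS, insert
vaddr=87: (0,2) in TLB -> HIT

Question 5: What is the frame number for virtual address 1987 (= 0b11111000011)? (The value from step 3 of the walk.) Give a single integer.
Answer: 60

Derivation:
vaddr = 1987: l1_idx=7, l2_idx=6
L1[7] = 1; L2[1][6] = 60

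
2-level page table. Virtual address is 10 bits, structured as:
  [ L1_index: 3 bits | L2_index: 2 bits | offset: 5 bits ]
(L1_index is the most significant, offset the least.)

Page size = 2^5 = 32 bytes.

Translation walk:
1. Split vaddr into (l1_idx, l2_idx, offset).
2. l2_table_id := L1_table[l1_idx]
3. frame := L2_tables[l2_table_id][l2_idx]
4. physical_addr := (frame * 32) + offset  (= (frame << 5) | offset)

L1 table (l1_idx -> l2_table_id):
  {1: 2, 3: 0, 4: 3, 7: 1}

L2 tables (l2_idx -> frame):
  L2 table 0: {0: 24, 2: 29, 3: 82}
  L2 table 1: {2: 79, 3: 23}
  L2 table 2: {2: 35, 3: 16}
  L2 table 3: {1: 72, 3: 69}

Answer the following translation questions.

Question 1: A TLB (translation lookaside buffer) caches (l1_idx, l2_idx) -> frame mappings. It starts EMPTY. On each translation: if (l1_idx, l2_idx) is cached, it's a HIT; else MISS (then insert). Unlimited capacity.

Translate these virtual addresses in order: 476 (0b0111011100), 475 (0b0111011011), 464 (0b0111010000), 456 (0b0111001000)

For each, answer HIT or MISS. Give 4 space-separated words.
vaddr=476: (3,2) not in TLB -> MISS, insert
vaddr=475: (3,2) in TLB -> HIT
vaddr=464: (3,2) in TLB -> HIT
vaddr=456: (3,2) in TLB -> HIT

Answer: MISS HIT HIT HIT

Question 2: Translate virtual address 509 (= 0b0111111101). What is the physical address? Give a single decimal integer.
vaddr = 509 = 0b0111111101
Split: l1_idx=3, l2_idx=3, offset=29
L1[3] = 0
L2[0][3] = 82
paddr = 82 * 32 + 29 = 2653

Answer: 2653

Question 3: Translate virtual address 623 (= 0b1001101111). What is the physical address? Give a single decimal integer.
Answer: 2223

Derivation:
vaddr = 623 = 0b1001101111
Split: l1_idx=4, l2_idx=3, offset=15
L1[4] = 3
L2[3][3] = 69
paddr = 69 * 32 + 15 = 2223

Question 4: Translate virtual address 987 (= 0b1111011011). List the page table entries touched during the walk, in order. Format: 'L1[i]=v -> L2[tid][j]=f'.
vaddr = 987 = 0b1111011011
Split: l1_idx=7, l2_idx=2, offset=27

Answer: L1[7]=1 -> L2[1][2]=79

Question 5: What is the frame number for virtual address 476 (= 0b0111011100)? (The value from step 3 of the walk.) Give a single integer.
Answer: 29

Derivation:
vaddr = 476: l1_idx=3, l2_idx=2
L1[3] = 0; L2[0][2] = 29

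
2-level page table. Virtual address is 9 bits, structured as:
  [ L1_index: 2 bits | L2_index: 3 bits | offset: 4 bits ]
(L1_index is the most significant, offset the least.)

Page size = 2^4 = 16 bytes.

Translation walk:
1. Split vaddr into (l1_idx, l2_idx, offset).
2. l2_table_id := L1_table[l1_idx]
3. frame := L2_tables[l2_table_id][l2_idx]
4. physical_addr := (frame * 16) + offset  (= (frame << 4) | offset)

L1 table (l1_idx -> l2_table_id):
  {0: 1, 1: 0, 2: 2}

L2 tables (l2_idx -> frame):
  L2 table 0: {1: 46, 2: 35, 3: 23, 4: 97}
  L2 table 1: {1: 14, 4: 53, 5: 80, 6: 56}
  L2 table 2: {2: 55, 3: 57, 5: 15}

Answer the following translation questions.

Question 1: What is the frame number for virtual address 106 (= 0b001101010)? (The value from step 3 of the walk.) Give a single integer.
Answer: 56

Derivation:
vaddr = 106: l1_idx=0, l2_idx=6
L1[0] = 1; L2[1][6] = 56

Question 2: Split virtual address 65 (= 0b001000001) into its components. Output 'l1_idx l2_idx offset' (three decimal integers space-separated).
Answer: 0 4 1

Derivation:
vaddr = 65 = 0b001000001
  top 2 bits -> l1_idx = 0
  next 3 bits -> l2_idx = 4
  bottom 4 bits -> offset = 1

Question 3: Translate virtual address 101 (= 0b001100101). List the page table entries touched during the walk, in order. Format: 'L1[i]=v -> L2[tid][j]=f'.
Answer: L1[0]=1 -> L2[1][6]=56

Derivation:
vaddr = 101 = 0b001100101
Split: l1_idx=0, l2_idx=6, offset=5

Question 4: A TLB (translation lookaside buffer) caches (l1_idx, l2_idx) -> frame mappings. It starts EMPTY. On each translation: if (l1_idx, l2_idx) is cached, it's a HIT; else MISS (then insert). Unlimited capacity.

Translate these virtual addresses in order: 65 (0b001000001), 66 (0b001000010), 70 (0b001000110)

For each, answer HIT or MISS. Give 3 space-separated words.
Answer: MISS HIT HIT

Derivation:
vaddr=65: (0,4) not in TLB -> MISS, insert
vaddr=66: (0,4) in TLB -> HIT
vaddr=70: (0,4) in TLB -> HIT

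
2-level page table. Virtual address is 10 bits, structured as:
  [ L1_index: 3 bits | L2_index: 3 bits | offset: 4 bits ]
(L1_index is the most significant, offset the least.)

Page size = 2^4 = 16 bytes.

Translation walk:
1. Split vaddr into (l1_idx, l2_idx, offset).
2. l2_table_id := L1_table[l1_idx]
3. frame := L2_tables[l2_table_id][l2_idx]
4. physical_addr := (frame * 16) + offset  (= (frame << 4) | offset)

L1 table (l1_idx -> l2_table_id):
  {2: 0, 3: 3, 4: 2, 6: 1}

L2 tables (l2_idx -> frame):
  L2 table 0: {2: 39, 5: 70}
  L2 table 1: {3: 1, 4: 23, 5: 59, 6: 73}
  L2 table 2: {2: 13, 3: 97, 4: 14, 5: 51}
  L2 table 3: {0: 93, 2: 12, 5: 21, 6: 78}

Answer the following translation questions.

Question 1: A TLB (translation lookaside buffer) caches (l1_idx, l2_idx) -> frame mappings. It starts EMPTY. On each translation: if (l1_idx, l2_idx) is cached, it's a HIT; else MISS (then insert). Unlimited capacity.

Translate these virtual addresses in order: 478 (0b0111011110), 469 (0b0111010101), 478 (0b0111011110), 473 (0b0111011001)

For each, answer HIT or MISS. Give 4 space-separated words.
vaddr=478: (3,5) not in TLB -> MISS, insert
vaddr=469: (3,5) in TLB -> HIT
vaddr=478: (3,5) in TLB -> HIT
vaddr=473: (3,5) in TLB -> HIT

Answer: MISS HIT HIT HIT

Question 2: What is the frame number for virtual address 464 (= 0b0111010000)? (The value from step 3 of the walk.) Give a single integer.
vaddr = 464: l1_idx=3, l2_idx=5
L1[3] = 3; L2[3][5] = 21

Answer: 21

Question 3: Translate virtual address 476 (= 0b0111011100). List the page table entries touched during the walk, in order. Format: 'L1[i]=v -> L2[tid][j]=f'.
Answer: L1[3]=3 -> L2[3][5]=21

Derivation:
vaddr = 476 = 0b0111011100
Split: l1_idx=3, l2_idx=5, offset=12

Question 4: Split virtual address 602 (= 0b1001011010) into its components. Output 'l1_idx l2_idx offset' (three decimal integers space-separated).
vaddr = 602 = 0b1001011010
  top 3 bits -> l1_idx = 4
  next 3 bits -> l2_idx = 5
  bottom 4 bits -> offset = 10

Answer: 4 5 10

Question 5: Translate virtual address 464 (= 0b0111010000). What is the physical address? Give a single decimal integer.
vaddr = 464 = 0b0111010000
Split: l1_idx=3, l2_idx=5, offset=0
L1[3] = 3
L2[3][5] = 21
paddr = 21 * 16 + 0 = 336

Answer: 336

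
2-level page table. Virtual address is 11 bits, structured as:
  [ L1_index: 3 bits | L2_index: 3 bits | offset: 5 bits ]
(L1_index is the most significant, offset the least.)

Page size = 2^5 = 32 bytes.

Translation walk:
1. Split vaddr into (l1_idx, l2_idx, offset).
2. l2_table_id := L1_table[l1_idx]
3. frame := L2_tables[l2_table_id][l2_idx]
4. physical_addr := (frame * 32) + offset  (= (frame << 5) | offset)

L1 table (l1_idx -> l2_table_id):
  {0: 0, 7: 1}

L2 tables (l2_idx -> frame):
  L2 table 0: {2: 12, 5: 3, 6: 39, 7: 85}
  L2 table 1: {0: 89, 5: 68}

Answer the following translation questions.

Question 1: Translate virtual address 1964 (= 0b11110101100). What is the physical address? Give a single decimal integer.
vaddr = 1964 = 0b11110101100
Split: l1_idx=7, l2_idx=5, offset=12
L1[7] = 1
L2[1][5] = 68
paddr = 68 * 32 + 12 = 2188

Answer: 2188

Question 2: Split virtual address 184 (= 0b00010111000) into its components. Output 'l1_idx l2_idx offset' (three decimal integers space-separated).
Answer: 0 5 24

Derivation:
vaddr = 184 = 0b00010111000
  top 3 bits -> l1_idx = 0
  next 3 bits -> l2_idx = 5
  bottom 5 bits -> offset = 24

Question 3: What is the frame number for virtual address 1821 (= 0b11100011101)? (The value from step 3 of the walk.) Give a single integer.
Answer: 89

Derivation:
vaddr = 1821: l1_idx=7, l2_idx=0
L1[7] = 1; L2[1][0] = 89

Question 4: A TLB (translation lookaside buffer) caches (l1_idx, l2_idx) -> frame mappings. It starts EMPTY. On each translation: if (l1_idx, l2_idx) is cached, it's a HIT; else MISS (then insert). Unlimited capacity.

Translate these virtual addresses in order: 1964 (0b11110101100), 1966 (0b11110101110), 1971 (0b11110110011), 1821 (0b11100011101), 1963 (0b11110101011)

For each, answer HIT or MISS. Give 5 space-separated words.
vaddr=1964: (7,5) not in TLB -> MISS, insert
vaddr=1966: (7,5) in TLB -> HIT
vaddr=1971: (7,5) in TLB -> HIT
vaddr=1821: (7,0) not in TLB -> MISS, insert
vaddr=1963: (7,5) in TLB -> HIT

Answer: MISS HIT HIT MISS HIT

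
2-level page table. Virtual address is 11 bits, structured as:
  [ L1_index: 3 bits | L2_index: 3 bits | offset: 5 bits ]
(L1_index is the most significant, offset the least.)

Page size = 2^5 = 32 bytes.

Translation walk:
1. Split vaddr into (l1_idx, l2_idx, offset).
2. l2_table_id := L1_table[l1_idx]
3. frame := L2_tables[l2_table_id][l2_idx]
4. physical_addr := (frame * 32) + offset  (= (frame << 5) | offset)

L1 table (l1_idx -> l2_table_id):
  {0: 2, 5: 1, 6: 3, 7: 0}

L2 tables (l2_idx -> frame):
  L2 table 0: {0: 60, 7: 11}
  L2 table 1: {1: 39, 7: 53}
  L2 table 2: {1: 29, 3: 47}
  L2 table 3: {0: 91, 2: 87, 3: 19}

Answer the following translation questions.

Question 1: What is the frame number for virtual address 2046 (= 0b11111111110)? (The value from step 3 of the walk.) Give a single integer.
vaddr = 2046: l1_idx=7, l2_idx=7
L1[7] = 0; L2[0][7] = 11

Answer: 11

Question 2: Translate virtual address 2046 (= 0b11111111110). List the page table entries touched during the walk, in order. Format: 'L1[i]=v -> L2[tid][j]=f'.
Answer: L1[7]=0 -> L2[0][7]=11

Derivation:
vaddr = 2046 = 0b11111111110
Split: l1_idx=7, l2_idx=7, offset=30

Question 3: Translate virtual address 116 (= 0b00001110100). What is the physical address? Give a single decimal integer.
vaddr = 116 = 0b00001110100
Split: l1_idx=0, l2_idx=3, offset=20
L1[0] = 2
L2[2][3] = 47
paddr = 47 * 32 + 20 = 1524

Answer: 1524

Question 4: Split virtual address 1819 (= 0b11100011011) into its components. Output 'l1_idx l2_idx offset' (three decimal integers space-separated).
vaddr = 1819 = 0b11100011011
  top 3 bits -> l1_idx = 7
  next 3 bits -> l2_idx = 0
  bottom 5 bits -> offset = 27

Answer: 7 0 27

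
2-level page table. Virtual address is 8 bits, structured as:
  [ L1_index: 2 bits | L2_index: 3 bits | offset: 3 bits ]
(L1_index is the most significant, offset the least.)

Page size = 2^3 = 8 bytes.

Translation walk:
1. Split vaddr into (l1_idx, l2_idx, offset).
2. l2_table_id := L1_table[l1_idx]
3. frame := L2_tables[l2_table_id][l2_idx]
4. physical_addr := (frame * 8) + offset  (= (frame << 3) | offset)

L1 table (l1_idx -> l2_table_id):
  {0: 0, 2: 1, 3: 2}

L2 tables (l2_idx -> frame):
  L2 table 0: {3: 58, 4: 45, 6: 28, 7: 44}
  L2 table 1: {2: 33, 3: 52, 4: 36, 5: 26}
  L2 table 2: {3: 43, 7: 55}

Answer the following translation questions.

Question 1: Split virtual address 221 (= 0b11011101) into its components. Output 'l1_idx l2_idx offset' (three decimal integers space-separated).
vaddr = 221 = 0b11011101
  top 2 bits -> l1_idx = 3
  next 3 bits -> l2_idx = 3
  bottom 3 bits -> offset = 5

Answer: 3 3 5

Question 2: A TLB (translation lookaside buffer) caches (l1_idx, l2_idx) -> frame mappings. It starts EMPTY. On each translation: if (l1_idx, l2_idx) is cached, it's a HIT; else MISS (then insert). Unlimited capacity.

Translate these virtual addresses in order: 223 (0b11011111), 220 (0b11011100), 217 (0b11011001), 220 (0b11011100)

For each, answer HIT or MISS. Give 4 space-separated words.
Answer: MISS HIT HIT HIT

Derivation:
vaddr=223: (3,3) not in TLB -> MISS, insert
vaddr=220: (3,3) in TLB -> HIT
vaddr=217: (3,3) in TLB -> HIT
vaddr=220: (3,3) in TLB -> HIT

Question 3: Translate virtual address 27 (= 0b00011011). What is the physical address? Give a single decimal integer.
vaddr = 27 = 0b00011011
Split: l1_idx=0, l2_idx=3, offset=3
L1[0] = 0
L2[0][3] = 58
paddr = 58 * 8 + 3 = 467

Answer: 467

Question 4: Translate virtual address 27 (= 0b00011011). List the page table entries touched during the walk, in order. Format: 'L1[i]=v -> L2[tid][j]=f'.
Answer: L1[0]=0 -> L2[0][3]=58

Derivation:
vaddr = 27 = 0b00011011
Split: l1_idx=0, l2_idx=3, offset=3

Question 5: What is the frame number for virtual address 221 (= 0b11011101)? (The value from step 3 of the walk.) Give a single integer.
vaddr = 221: l1_idx=3, l2_idx=3
L1[3] = 2; L2[2][3] = 43

Answer: 43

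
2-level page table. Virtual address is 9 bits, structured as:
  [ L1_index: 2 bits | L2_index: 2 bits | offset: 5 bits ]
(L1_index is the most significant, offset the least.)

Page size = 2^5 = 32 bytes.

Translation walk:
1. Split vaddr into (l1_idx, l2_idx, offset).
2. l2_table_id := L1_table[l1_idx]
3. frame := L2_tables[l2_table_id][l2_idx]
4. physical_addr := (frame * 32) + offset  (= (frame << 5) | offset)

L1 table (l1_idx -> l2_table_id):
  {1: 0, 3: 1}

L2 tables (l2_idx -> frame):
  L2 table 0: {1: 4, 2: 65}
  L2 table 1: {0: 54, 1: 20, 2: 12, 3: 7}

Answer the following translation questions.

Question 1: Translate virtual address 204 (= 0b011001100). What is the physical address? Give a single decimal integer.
Answer: 2092

Derivation:
vaddr = 204 = 0b011001100
Split: l1_idx=1, l2_idx=2, offset=12
L1[1] = 0
L2[0][2] = 65
paddr = 65 * 32 + 12 = 2092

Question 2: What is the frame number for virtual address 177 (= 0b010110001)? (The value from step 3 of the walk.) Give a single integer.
Answer: 4

Derivation:
vaddr = 177: l1_idx=1, l2_idx=1
L1[1] = 0; L2[0][1] = 4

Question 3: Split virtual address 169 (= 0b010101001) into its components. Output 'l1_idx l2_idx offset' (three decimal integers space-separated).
Answer: 1 1 9

Derivation:
vaddr = 169 = 0b010101001
  top 2 bits -> l1_idx = 1
  next 2 bits -> l2_idx = 1
  bottom 5 bits -> offset = 9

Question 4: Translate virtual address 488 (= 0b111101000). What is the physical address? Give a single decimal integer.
vaddr = 488 = 0b111101000
Split: l1_idx=3, l2_idx=3, offset=8
L1[3] = 1
L2[1][3] = 7
paddr = 7 * 32 + 8 = 232

Answer: 232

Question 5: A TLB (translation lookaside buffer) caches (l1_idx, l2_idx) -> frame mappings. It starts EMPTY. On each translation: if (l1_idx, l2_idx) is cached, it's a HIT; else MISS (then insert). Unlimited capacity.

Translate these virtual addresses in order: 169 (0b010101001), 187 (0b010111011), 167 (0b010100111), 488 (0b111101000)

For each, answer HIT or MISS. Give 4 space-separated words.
Answer: MISS HIT HIT MISS

Derivation:
vaddr=169: (1,1) not in TLB -> MISS, insert
vaddr=187: (1,1) in TLB -> HIT
vaddr=167: (1,1) in TLB -> HIT
vaddr=488: (3,3) not in TLB -> MISS, insert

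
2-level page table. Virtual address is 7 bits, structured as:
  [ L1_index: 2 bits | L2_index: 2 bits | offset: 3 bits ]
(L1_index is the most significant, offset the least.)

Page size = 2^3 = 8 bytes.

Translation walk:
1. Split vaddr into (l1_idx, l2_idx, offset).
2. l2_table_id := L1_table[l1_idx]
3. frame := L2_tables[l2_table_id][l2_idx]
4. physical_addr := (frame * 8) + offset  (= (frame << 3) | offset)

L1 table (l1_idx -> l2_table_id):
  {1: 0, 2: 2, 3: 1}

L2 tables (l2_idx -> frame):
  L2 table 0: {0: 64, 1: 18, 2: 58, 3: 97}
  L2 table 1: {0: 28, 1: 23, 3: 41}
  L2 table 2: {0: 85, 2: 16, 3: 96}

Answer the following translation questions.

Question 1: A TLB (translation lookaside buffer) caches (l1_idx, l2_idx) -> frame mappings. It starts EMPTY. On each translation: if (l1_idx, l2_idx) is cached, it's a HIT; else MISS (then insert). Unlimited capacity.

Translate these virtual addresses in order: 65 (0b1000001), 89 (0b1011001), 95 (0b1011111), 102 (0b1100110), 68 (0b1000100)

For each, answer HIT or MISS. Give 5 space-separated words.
vaddr=65: (2,0) not in TLB -> MISS, insert
vaddr=89: (2,3) not in TLB -> MISS, insert
vaddr=95: (2,3) in TLB -> HIT
vaddr=102: (3,0) not in TLB -> MISS, insert
vaddr=68: (2,0) in TLB -> HIT

Answer: MISS MISS HIT MISS HIT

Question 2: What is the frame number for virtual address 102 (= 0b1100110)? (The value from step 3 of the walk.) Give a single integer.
Answer: 28

Derivation:
vaddr = 102: l1_idx=3, l2_idx=0
L1[3] = 1; L2[1][0] = 28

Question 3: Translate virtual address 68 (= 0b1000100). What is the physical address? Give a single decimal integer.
vaddr = 68 = 0b1000100
Split: l1_idx=2, l2_idx=0, offset=4
L1[2] = 2
L2[2][0] = 85
paddr = 85 * 8 + 4 = 684

Answer: 684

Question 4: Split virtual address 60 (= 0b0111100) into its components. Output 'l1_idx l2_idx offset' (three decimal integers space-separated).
vaddr = 60 = 0b0111100
  top 2 bits -> l1_idx = 1
  next 2 bits -> l2_idx = 3
  bottom 3 bits -> offset = 4

Answer: 1 3 4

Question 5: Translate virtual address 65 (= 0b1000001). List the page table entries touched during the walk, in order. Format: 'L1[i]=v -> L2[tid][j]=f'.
vaddr = 65 = 0b1000001
Split: l1_idx=2, l2_idx=0, offset=1

Answer: L1[2]=2 -> L2[2][0]=85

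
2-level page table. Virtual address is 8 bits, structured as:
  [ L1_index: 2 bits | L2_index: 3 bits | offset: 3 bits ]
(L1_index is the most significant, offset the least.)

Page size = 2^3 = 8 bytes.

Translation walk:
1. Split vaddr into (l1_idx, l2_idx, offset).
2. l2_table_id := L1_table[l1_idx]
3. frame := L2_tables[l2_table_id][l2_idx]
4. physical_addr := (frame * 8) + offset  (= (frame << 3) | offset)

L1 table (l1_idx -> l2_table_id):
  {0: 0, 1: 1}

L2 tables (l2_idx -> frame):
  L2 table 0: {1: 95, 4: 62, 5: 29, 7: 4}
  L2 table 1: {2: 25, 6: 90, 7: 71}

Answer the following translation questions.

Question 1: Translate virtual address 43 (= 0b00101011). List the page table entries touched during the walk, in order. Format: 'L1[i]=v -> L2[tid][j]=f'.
Answer: L1[0]=0 -> L2[0][5]=29

Derivation:
vaddr = 43 = 0b00101011
Split: l1_idx=0, l2_idx=5, offset=3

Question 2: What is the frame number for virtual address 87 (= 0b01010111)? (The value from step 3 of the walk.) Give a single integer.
Answer: 25

Derivation:
vaddr = 87: l1_idx=1, l2_idx=2
L1[1] = 1; L2[1][2] = 25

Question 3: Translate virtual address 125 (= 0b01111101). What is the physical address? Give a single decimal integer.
vaddr = 125 = 0b01111101
Split: l1_idx=1, l2_idx=7, offset=5
L1[1] = 1
L2[1][7] = 71
paddr = 71 * 8 + 5 = 573

Answer: 573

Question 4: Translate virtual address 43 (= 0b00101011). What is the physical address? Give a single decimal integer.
Answer: 235

Derivation:
vaddr = 43 = 0b00101011
Split: l1_idx=0, l2_idx=5, offset=3
L1[0] = 0
L2[0][5] = 29
paddr = 29 * 8 + 3 = 235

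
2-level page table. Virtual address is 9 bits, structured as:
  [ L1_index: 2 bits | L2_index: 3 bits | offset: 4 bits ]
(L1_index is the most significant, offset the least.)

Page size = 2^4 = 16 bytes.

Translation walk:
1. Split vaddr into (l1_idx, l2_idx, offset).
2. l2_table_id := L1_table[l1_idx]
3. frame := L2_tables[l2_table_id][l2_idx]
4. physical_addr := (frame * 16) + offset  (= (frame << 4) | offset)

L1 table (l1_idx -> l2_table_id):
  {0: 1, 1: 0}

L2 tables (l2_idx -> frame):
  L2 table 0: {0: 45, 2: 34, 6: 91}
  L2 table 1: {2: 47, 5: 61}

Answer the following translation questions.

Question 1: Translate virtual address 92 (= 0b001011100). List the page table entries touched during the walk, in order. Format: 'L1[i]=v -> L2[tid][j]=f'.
vaddr = 92 = 0b001011100
Split: l1_idx=0, l2_idx=5, offset=12

Answer: L1[0]=1 -> L2[1][5]=61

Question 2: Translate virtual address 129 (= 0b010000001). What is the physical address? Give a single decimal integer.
Answer: 721

Derivation:
vaddr = 129 = 0b010000001
Split: l1_idx=1, l2_idx=0, offset=1
L1[1] = 0
L2[0][0] = 45
paddr = 45 * 16 + 1 = 721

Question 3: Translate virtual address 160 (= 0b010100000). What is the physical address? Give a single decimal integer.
vaddr = 160 = 0b010100000
Split: l1_idx=1, l2_idx=2, offset=0
L1[1] = 0
L2[0][2] = 34
paddr = 34 * 16 + 0 = 544

Answer: 544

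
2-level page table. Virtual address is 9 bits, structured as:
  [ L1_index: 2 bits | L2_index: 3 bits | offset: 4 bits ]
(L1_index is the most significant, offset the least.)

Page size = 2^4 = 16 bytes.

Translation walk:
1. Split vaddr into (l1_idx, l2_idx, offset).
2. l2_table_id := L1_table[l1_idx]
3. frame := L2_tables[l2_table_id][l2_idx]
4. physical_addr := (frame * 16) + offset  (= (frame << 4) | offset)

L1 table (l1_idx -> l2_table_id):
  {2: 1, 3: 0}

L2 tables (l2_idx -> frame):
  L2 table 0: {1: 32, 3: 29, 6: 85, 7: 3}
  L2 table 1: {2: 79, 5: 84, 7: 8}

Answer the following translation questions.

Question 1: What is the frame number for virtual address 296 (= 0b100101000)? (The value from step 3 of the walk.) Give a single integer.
Answer: 79

Derivation:
vaddr = 296: l1_idx=2, l2_idx=2
L1[2] = 1; L2[1][2] = 79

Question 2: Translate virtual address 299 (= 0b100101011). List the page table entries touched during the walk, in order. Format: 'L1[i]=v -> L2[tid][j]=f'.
Answer: L1[2]=1 -> L2[1][2]=79

Derivation:
vaddr = 299 = 0b100101011
Split: l1_idx=2, l2_idx=2, offset=11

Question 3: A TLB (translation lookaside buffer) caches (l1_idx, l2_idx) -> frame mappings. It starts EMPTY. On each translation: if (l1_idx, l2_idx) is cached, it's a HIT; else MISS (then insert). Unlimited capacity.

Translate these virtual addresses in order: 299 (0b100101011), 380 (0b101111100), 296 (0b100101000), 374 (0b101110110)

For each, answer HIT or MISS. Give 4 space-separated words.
Answer: MISS MISS HIT HIT

Derivation:
vaddr=299: (2,2) not in TLB -> MISS, insert
vaddr=380: (2,7) not in TLB -> MISS, insert
vaddr=296: (2,2) in TLB -> HIT
vaddr=374: (2,7) in TLB -> HIT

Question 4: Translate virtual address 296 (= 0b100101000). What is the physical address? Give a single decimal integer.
vaddr = 296 = 0b100101000
Split: l1_idx=2, l2_idx=2, offset=8
L1[2] = 1
L2[1][2] = 79
paddr = 79 * 16 + 8 = 1272

Answer: 1272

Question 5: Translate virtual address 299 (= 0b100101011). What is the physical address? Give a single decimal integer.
Answer: 1275

Derivation:
vaddr = 299 = 0b100101011
Split: l1_idx=2, l2_idx=2, offset=11
L1[2] = 1
L2[1][2] = 79
paddr = 79 * 16 + 11 = 1275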